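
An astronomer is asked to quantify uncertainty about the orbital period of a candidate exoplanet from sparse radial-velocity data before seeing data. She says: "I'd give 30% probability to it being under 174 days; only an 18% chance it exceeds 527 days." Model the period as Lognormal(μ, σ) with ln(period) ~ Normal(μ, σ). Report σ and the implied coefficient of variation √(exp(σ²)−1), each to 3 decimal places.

σ ≈ 0.770, CV ≈ 0.899

If T ~ Lognormal(μ,σ) then ln T ~ Normal(μ,σ), so the p-quantile of ln T is μ + z_p·σ.
ln(174) = 5.159 and ln(527) = 6.267; z_{0.3} = -0.5244, z_{0.82} = 0.9154.
σ = (6.267 − 5.159)/(0.9154 − (-0.5244)) = 0.770.
μ = 5.159 − (-0.5244)·0.770 = 5.563.
CV = √(exp(σ²)−1) = √(exp(0.5924)−1) = 0.899.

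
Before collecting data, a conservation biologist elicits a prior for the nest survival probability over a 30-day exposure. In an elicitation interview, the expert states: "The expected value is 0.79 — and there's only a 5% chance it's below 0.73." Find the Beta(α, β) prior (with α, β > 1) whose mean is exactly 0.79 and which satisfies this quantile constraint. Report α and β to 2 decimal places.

α ≈ 106.05, β ≈ 28.19

With mean 0.79 fixed, write α = 0.79s, β = 0.21s where s = α+β.
Need P(θ < 0.73) = 0.05 under Beta(0.79s, 0.21s). Normal approximation: (q−m)/√(m(1−m)/s) ≈ z_{0.05} = -1.64, so s ≈ 0.79·0.21·(-1.64)²/(0.73−0.79)² = 124.7.
At s = 124.7: P(θ<0.73) ≈ 0.056. Adjusting to match 0.05 gives s ≈ 134.24.
So α = 0.79·134.24 ≈ 106.05, β = 0.21·134.24 ≈ 28.19.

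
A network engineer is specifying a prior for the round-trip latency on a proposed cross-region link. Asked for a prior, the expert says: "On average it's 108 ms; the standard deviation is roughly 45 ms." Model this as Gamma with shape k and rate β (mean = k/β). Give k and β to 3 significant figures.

k ≈ 5.76, β ≈ 0.0533

For Gamma(k, rate β): mean = k/β, variance = k/β², so CV = 1/√k.
CV = SD/mean = 45/108 = 0.4167, hence k = 1/CV² = 5.76.
Then β = k/mean = 5.76/108 = 0.0533.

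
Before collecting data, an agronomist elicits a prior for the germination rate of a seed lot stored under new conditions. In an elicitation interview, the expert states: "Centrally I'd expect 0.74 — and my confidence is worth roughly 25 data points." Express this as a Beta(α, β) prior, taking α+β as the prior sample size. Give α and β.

α = 18.5, β = 6.5

Under the effective-sample-size interpretation, Beta(α, β) has prior mean α/(α+β) and prior sample size α+β.
So α+β = 25 and α/(α+β) = 0.74, giving α = 0.74·25 = 18.5 and β = 25 − 18.5 = 6.5.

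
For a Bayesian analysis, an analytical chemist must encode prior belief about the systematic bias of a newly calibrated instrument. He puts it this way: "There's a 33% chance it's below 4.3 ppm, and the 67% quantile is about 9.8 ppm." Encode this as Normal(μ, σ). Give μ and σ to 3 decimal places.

The p-quantile of Normal(μ,σ) is μ + z_p·σ, with z_{0.33} = -0.4399 and z_{0.67} = 0.4399.
Eliminate σ: μ = (z₂·x₁ − z₁·x₂)/(z₂ − z₁) = (0.4399·4.3 − (-0.4399)·9.8)/0.8798 = 7.050.
Then σ = (x₂ − x₁)/(z₂ − z₁) = (9.8 − 4.3)/0.8798 = 6.251.

μ = 7.050, σ = 6.251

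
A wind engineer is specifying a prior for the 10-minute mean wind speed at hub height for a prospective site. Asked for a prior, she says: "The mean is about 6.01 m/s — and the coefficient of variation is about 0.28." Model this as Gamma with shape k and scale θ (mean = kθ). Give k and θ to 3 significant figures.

For Gamma(k, scale θ): mean = kθ, variance = kθ², so CV = 1/√k.
CV = 0.28, hence k = 1/CV² = 12.8.
Then θ = mean/k = 6.01/12.8 = 0.471.

k ≈ 12.8, θ ≈ 0.471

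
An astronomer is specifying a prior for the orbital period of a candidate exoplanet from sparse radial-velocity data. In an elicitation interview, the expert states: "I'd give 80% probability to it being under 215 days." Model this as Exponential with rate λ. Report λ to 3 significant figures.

λ ≈ 0.00749

P(T < 215.0) = 1 − e^(−λ·215.0) = 0.8, so λ = −ln(1−0.8)/215.0 = −ln(0.2)/215.0 = 0.00749.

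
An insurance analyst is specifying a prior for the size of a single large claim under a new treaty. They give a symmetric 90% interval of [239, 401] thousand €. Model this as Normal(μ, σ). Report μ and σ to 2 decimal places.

μ = 320.00, σ = 49.24

A symmetric 90% interval runs μ ± z·σ with z = 1.645.
Half-width = 81, so σ = 81/1.645 = 49.24.
μ is the interval midpoint, 320.00.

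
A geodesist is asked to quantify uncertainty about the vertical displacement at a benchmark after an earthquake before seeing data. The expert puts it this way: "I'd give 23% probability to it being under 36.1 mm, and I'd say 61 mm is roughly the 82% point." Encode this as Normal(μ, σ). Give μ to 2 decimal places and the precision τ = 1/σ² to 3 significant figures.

μ = 47.22, τ = 0.00441

The p-quantile of Normal(μ,σ) is μ + z_p·σ, with z_{0.23} = -0.7388 and z_{0.82} = 0.9154.
Eliminate σ: μ = (z₂·x₁ − z₁·x₂)/(z₂ − z₁) = (0.9154·36.1 − (-0.7388)·61)/1.654 = 47.22.
Then σ = (x₂ − x₁)/(z₂ − z₁) = (61 − 36.1)/1.654 = 15.05.
Precision τ = 1/σ² = 1/15.05² = 0.00441.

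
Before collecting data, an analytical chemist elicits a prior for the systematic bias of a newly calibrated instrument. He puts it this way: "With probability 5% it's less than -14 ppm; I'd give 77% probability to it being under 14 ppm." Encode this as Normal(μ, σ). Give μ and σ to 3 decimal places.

For Normal(μ,σ), the p-quantile is μ + z_p·σ. Here z_{0.05} = -1.645, z_{0.77} = 0.7388.
So -14 = μ − 1.645σ and 14 = μ + 0.7388σ.
Subtracting: σ = (14 − -14)/(0.7388 − (-1.645)) = 11.746.
Then μ = -14 − (-1.645)·11.746 = 5.321.

μ = 5.321, σ = 11.746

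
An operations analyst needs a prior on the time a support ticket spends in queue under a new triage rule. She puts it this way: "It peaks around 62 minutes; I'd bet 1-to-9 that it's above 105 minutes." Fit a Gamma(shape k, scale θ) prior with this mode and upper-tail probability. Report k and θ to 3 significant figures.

k ≈ 7.82, θ ≈ 9.09

Gamma(k,θ) with k>1 has mode (k−1)θ, so θ = 62/(k−1).
Need P(X < 105) = 0.9 with θ tied to k this way. Start at k = 2, θ = 62: P(X<105) ≈ 0.505.
Too low — raise k to concentrate. Iterating converges to k ≈ 7.82.
Then θ = 62/(7.82−1) ≈ 9.09.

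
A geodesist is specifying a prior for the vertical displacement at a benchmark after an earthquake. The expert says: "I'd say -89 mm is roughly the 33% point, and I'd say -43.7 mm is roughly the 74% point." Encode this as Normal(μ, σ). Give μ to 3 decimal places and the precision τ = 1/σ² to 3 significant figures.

μ = -70.604, τ = 0.000572

The p-quantile of Normal(μ,σ) is μ + z_p·σ, with z_{0.33} = -0.4399 and z_{0.74} = 0.6433.
Eliminate σ: μ = (z₂·x₁ − z₁·x₂)/(z₂ − z₁) = (0.6433·-89 − (-0.4399)·-43.7)/1.083 = -70.604.
Then σ = (x₂ − x₁)/(z₂ − z₁) = (-43.7 − -89)/1.083 = 41.818.
Precision τ = 1/σ² = 1/41.82² = 0.000572.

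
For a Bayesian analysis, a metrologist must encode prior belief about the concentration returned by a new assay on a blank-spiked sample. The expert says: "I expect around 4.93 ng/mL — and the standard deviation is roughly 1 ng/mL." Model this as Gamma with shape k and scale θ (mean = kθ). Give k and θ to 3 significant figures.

For Gamma(k, scale θ): mean = kθ, variance = kθ², so CV = 1/√k.
CV = SD/mean = 1/4.93 = 0.2028, hence k = 1/CV² = 24.3.
Then θ = mean/k = 4.93/24.3 = 0.203.

k ≈ 24.3, θ ≈ 0.203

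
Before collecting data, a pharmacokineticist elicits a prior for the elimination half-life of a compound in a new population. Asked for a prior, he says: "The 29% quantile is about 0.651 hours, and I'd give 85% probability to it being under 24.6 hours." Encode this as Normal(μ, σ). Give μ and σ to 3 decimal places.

For Normal(μ,σ), the p-quantile is μ + z_p·σ. Here z_{0.29} = -0.5534, z_{0.85} = 1.036.
So 0.651 = μ − 0.5534σ and 24.6 = μ + 1.036σ.
Subtracting: σ = (24.6 − 0.651)/(1.036 − (-0.5534)) = 15.064.
Then μ = 0.651 − (-0.5534)·15.064 = 8.987.

μ = 8.987, σ = 15.064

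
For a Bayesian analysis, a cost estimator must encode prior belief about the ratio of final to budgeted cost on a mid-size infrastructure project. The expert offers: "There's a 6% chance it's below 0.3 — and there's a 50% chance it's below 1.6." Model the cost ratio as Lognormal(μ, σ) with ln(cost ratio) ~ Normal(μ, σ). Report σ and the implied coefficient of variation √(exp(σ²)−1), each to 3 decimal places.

σ ≈ 1.077, CV ≈ 1.479

If T ~ Lognormal(μ,σ) then ln T ~ Normal(μ,σ), so the p-quantile of ln T is μ + z_p·σ.
ln(0.3) = -1.204 and ln(1.6) = 0.47; z_{0.06} = -1.555, z_{0.5} = 0.
σ = (0.47 − -1.204)/(0 − (-1.555)) = 1.077.
μ = -1.204 − (-1.555)·1.077 = 0.470.
CV = √(exp(σ²)−1) = √(exp(1.1592)−1) = 1.479.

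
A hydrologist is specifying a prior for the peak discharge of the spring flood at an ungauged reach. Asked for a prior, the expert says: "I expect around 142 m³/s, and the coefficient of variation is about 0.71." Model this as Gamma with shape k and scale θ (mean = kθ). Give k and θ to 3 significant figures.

For Gamma(k, scale θ): mean = kθ, variance = kθ², so CV = 1/√k.
CV = 0.71, hence k = 1/CV² = 1.98.
Then θ = mean/k = 142/1.98 = 71.6.

k ≈ 1.98, θ ≈ 71.6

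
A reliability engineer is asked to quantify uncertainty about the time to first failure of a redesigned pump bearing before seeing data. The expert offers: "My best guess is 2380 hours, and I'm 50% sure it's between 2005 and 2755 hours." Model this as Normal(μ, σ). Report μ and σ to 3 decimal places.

A symmetric 50% interval runs μ ± z·σ with z = 0.6745.
Half-width = 375, so σ = 375/0.6745 = 555.976.
μ is the stated best guess, 2380.000.

μ = 2380.000, σ = 555.976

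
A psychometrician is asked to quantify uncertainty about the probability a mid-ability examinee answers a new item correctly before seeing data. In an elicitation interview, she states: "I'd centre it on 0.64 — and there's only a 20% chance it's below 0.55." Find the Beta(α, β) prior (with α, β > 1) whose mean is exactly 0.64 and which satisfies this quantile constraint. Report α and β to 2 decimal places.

With mean 0.64 fixed, write α = 0.64s, β = 0.36s where s = α+β.
Need P(θ < 0.55) = 0.2 under Beta(0.64s, 0.36s). Normal approximation: (q−m)/√(m(1−m)/s) ≈ z_{0.2} = -0.842, so s ≈ 0.64·0.36·(-0.842)²/(0.55−0.64)² = 20.1.
At s = 20.1: P(θ<0.55) ≈ 0.197. Adjusting to match 0.2 gives s ≈ 19.59.
So α = 0.64·19.59 ≈ 12.54, β = 0.36·19.59 ≈ 7.05.

α ≈ 12.54, β ≈ 7.05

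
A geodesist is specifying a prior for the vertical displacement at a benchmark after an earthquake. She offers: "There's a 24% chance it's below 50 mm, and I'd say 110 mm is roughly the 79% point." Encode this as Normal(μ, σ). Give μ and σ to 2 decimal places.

μ = 78.01, σ = 39.66

For Normal(μ,σ), the p-quantile is μ + z_p·σ. Here z_{0.24} = -0.7063, z_{0.79} = 0.8064.
So 50 = μ − 0.7063σ and 110 = μ + 0.8064σ.
Subtracting: σ = (110 − 50)/(0.8064 − (-0.7063)) = 39.66.
Then μ = 50 − (-0.7063)·39.66 = 78.01.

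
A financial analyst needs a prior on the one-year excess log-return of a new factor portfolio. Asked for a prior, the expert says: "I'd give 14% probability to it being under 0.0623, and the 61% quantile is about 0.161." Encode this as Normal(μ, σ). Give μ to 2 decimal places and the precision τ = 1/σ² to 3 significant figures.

μ = 0.14, τ = 190

For Normal(μ,σ), the p-quantile is μ + z_p·σ. Here z_{0.14} = -1.08, z_{0.61} = 0.2793.
So 0.0623 = μ − 1.08σ and 0.161 = μ + 0.2793σ.
Subtracting: σ = (0.161 − 0.0623)/(0.2793 − (-1.08)) = 0.07.
Then μ = 0.0623 − (-1.08)·0.07 = 0.14.
Precision τ = 1/σ² = 1/0.07259² = 190.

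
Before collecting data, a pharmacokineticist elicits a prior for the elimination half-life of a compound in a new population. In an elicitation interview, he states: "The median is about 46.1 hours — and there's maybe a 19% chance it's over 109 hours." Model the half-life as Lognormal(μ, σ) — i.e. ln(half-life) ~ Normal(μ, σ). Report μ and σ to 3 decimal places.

If T ~ Lognormal(μ,σ) then ln T ~ Normal(μ,σ), so the p-quantile of ln T is μ + z_p·σ.
ln(46.1) = 3.831 and ln(109) = 4.691; z_{0.5} = 0, z_{0.81} = 0.8779.
σ = (4.691 − 3.831)/(0.8779 − (0)) = 0.980.
μ = 3.831 − (0)·0.980 = 3.831.

μ ≈ 3.831, σ ≈ 0.980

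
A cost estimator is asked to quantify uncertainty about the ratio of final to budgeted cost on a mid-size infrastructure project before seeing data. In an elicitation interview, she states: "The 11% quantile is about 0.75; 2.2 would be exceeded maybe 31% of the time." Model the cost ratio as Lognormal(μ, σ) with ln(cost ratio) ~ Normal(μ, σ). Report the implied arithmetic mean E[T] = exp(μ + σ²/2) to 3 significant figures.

If T ~ Lognormal(μ,σ) then ln T ~ Normal(μ,σ), so the p-quantile of ln T is μ + z_p·σ.
ln(0.75) = -0.2877 and ln(2.2) = 0.7885; z_{0.11} = -1.227, z_{0.69} = 0.4959.
σ = (0.7885 − -0.2877)/(0.4959 − (-1.227)) = 0.625.
μ = -0.2877 − (-1.227)·0.625 = 0.479.
E[T] = exp(μ + σ²/2) = exp(0.479 + 0.1952) = 1.96.

E[T] ≈ 1.96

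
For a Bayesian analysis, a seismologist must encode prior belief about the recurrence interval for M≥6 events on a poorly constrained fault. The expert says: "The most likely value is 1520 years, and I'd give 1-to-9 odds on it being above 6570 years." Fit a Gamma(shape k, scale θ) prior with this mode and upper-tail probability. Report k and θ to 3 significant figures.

k ≈ 1.85, θ ≈ 1800

Gamma(k,θ) with k>1 has mode (k−1)θ, so θ = 1520/(k−1).
Need P(X < 6570) = 0.9 with θ tied to k this way. Start at k = 2, θ = 1520: P(X<6570) ≈ 0.929.
Too high — lower k to spread out. Iterating converges to k ≈ 1.85.
Then θ = 1520/(1.85−1) ≈ 1800.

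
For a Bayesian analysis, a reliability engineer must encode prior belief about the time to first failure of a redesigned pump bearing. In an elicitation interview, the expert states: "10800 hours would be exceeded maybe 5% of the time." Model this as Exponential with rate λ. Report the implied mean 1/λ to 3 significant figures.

mean ≈ 3610 hours

P(T > 10800.0) = e^(−λ·10800.0) = 0.05, so λ = −ln(0.05)/10800.0 = 0.000277.
Mean = 1/λ = 3610 hours.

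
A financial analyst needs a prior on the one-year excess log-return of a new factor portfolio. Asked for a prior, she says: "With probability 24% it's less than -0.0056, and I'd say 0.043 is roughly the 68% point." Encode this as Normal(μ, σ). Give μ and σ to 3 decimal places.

The p-quantile of Normal(μ,σ) is μ + z_p·σ, with z_{0.24} = -0.7063 and z_{0.68} = 0.4677.
Eliminate σ: μ = (z₂·x₁ − z₁·x₂)/(z₂ − z₁) = (0.4677·-0.0056 − (-0.7063)·0.043)/1.174 = 0.024.
Then σ = (x₂ − x₁)/(z₂ − z₁) = (0.043 − -0.0056)/1.174 = 0.041.

μ = 0.024, σ = 0.041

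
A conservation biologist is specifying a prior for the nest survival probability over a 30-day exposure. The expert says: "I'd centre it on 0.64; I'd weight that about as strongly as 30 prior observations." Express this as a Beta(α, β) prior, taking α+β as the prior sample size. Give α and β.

α = 19.2, β = 10.8

Under the effective-sample-size interpretation, Beta(α, β) has prior mean α/(α+β) and prior sample size α+β.
So α+β = 30 and α/(α+β) = 0.64, giving α = 0.64·30 = 19.2 and β = 30 − 19.2 = 10.8.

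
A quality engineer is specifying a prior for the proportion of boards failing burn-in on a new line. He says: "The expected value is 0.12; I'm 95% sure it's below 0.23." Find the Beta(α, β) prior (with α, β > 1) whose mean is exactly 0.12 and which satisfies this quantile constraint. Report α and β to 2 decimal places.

With mean 0.12 fixed, write α = 0.12s, β = 0.88s where s = α+β.
Need P(θ < 0.23) = 0.95 under Beta(0.12s, 0.88s). Normal approximation: (q−m)/√(m(1−m)/s) ≈ z_{0.95} = 1.64, so s ≈ 0.12·0.88·(1.64)²/(0.23−0.12)² = 23.6.
At s = 23.6: P(θ<0.23) ≈ 0.934. Adjusting to match 0.95 gives s ≈ 29.31.
So α = 0.12·29.31 ≈ 3.52, β = 0.88·29.31 ≈ 25.79.

α ≈ 3.52, β ≈ 25.79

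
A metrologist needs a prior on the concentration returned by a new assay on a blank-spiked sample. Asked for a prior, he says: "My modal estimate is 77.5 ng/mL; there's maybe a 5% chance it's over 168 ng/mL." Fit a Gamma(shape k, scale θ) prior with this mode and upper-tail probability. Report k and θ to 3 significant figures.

k ≈ 5.6, θ ≈ 16.8

Gamma(k,θ) with k>1 has mode (k−1)θ, so θ = 77.5/(k−1).
Need P(X < 168) = 0.95 with θ tied to k this way. Start at k = 2, θ = 77.5: P(X<168) ≈ 0.637.
Too low — raise k to concentrate. Iterating converges to k ≈ 5.6.
Then θ = 77.5/(5.6−1) ≈ 16.8.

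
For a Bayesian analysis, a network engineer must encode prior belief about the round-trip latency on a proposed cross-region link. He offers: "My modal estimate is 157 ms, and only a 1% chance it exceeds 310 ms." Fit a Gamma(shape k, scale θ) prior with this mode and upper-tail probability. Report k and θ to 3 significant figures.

k ≈ 11.6, θ ≈ 14.8

Gamma(k,θ) with k>1 has mode (k−1)θ, so θ = 157/(k−1).
Need P(X < 310) = 0.99 with θ tied to k this way. Start at k = 2, θ = 157: P(X<310) ≈ 0.587.
Too low — raise k to concentrate. Iterating converges to k ≈ 11.6.
Then θ = 157/(11.6−1) ≈ 14.8.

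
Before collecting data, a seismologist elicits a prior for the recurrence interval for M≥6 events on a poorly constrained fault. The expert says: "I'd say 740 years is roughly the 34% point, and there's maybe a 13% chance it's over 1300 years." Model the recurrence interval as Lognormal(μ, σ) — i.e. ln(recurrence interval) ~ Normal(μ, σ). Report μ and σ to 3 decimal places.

If T ~ Lognormal(μ,σ) then ln T ~ Normal(μ,σ), so the p-quantile of ln T is μ + z_p·σ.
ln(740) = 6.607 and ln(1300) = 7.17; z_{0.34} = -0.4125, z_{0.87} = 1.126.
σ = (7.17 − 6.607)/(1.126 − (-0.4125)) = 0.366.
μ = 6.607 − (-0.4125)·0.366 = 6.758.

μ ≈ 6.758, σ ≈ 0.366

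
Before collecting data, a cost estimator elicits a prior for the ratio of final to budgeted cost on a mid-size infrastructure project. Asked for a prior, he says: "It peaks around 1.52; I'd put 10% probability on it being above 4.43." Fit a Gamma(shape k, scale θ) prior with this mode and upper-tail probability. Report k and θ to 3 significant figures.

k ≈ 2.67, θ ≈ 0.913

Gamma(k,θ) with k>1 has mode (k−1)θ, so θ = 1.52/(k−1).
Need P(X < 4.43) = 0.9 with θ tied to k this way. Start at k = 2, θ = 1.52: P(X<4.43) ≈ 0.788.
Too low — raise k to concentrate. Iterating converges to k ≈ 2.67.
Then θ = 1.52/(2.67−1) ≈ 0.913.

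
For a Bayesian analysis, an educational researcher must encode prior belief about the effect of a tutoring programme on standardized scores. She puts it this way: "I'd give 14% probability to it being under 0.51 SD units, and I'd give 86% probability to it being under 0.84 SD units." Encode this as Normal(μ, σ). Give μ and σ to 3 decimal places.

For Normal(μ,σ), the p-quantile is μ + z_p·σ. Here z_{0.14} = -1.08, z_{0.86} = 1.08.
So 0.51 = μ − 1.08σ and 0.84 = μ + 1.08σ.
Subtracting: σ = (0.84 − 0.51)/(1.08 − (-1.08)) = 0.153.
Then μ = 0.51 − (-1.08)·0.153 = 0.675.

μ = 0.675, σ = 0.153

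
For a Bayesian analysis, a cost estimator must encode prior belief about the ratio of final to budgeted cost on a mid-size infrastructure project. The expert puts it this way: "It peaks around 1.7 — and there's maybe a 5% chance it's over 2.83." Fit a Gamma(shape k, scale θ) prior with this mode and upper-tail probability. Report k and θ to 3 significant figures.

Gamma(k,θ) with k>1 has mode (k−1)θ, so θ = 1.7/(k−1).
Need P(X < 2.83) = 0.95 with θ tied to k this way. Start at k = 2, θ = 1.7: P(X<2.83) ≈ 0.496.
Too low — raise k to concentrate. Iterating converges to k ≈ 11.8.
Then θ = 1.7/(11.8−1) ≈ 0.158.

k ≈ 11.8, θ ≈ 0.158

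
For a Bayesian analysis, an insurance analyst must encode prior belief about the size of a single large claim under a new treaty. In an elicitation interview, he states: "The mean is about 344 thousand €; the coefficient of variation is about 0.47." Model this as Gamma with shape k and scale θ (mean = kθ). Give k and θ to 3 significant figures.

k ≈ 4.53, θ ≈ 76

For Gamma(k, scale θ): mean = kθ, variance = kθ², so CV = 1/√k.
CV = 0.47, hence k = 1/CV² = 4.53.
Then θ = mean/k = 344/4.53 = 76.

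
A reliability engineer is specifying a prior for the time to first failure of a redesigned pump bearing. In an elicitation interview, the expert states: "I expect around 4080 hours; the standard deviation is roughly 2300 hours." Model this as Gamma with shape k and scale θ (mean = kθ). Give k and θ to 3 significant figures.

For Gamma(k, scale θ): mean = kθ, variance = kθ², so CV = 1/√k.
CV = SD/mean = 2300/4080 = 0.5637, hence k = 1/CV² = 3.15.
Then θ = mean/k = 4080/3.15 = 1300.

k ≈ 3.15, θ ≈ 1300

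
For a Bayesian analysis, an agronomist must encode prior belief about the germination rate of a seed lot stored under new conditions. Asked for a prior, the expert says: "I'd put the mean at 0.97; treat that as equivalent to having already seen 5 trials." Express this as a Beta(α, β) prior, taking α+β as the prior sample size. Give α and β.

Under the effective-sample-size interpretation, Beta(α, β) has prior mean α/(α+β) and prior sample size α+β.
So α+β = 5 and α/(α+β) = 0.97, giving α = 0.97·5 = 4.85 and β = 5 − 4.85 = 0.15.

α = 4.85, β = 0.15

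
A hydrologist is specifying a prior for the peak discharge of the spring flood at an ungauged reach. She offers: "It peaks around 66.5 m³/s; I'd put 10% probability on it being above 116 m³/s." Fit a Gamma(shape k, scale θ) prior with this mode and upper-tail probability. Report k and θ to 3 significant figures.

Gamma(k,θ) with k>1 has mode (k−1)θ, so θ = 66.5/(k−1).
Need P(X < 116) = 0.9 with θ tied to k this way. Start at k = 2, θ = 66.5: P(X<116) ≈ 0.520.
Too low — raise k to concentrate. Iterating converges to k ≈ 7.13.
Then θ = 66.5/(7.13−1) ≈ 10.8.

k ≈ 7.13, θ ≈ 10.8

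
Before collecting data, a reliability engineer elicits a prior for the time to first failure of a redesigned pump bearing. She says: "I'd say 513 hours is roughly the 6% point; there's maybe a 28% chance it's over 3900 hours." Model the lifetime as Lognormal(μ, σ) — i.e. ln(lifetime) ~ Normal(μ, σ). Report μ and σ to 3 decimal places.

If T ~ Lognormal(μ,σ) then ln T ~ Normal(μ,σ), so the p-quantile of ln T is μ + z_p·σ.
ln(513) = 6.24 and ln(3900) = 8.269; z_{0.06} = -1.555, z_{0.72} = 0.5828.
σ = (8.269 − 6.24)/(0.5828 − (-1.555)) = 0.949.
μ = 6.24 − (-1.555)·0.949 = 7.716.

μ ≈ 7.716, σ ≈ 0.949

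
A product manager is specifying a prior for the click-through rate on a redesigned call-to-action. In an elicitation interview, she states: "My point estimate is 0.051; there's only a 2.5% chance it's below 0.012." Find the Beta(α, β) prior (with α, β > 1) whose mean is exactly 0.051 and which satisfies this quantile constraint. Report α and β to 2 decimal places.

α ≈ 3.31, β ≈ 61.66

With mean 0.051 fixed, write α = 0.051s, β = 0.949s where s = α+β.
Need P(θ < 0.012) = 0.025 under Beta(0.051s, 0.949s). Normal approximation: (q−m)/√(m(1−m)/s) ≈ z_{0.025} = -1.96, so s ≈ 0.051·0.949·(-1.96)²/(0.012−0.051)² = 122.2.
At s = 122.2: P(θ<0.012) ≈ 0.002. Adjusting to match 0.025 gives s ≈ 64.98.
So α = 0.051·64.98 ≈ 3.31, β = 0.949·64.98 ≈ 61.66.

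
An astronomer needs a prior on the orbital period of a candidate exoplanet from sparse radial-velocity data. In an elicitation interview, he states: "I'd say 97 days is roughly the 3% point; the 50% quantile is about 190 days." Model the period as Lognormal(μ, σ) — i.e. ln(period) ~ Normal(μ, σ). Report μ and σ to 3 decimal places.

μ ≈ 5.247, σ ≈ 0.357

If T ~ Lognormal(μ,σ) then ln T ~ Normal(μ,σ), so the p-quantile of ln T is μ + z_p·σ.
ln(97) = 4.575 and ln(190) = 5.247; z_{0.03} = -1.881, z_{0.5} = 0.
σ = (5.247 − 4.575)/(0 − (-1.881)) = 0.357.
μ = 4.575 − (-1.881)·0.357 = 5.247.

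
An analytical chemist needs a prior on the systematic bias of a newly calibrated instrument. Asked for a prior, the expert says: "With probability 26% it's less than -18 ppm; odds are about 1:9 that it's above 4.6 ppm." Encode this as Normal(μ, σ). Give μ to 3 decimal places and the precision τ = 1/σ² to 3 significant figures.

μ = -10.447, τ = 0.00725

For Normal(μ,σ), the p-quantile is μ + z_p·σ. Here z_{0.26} = -0.6433, z_{0.9} = 1.282.
So -18 = μ − 0.6433σ and 4.6 = μ + 1.282σ.
Subtracting: σ = (4.6 − -18)/(1.282 − (-0.6433)) = 11.741.
Then μ = -18 − (-0.6433)·11.741 = -10.447.
Precision τ = 1/σ² = 1/11.74² = 0.00725.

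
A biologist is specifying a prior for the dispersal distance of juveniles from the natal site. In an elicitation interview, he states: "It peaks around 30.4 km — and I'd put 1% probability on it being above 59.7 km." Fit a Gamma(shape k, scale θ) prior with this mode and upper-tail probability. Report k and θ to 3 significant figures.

k ≈ 11.8, θ ≈ 2.81

Gamma(k,θ) with k>1 has mode (k−1)θ, so θ = 30.4/(k−1).
Need P(X < 59.7) = 0.99 with θ tied to k this way. Start at k = 2, θ = 30.4: P(X<59.7) ≈ 0.584.
Too low — raise k to concentrate. Iterating converges to k ≈ 11.8.
Then θ = 30.4/(11.8−1) ≈ 2.81.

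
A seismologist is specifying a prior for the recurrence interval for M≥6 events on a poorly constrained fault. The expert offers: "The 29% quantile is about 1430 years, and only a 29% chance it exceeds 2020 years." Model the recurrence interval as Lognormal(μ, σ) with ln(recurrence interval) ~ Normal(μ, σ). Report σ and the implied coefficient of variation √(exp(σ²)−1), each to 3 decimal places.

If T ~ Lognormal(μ,σ) then ln T ~ Normal(μ,σ), so the p-quantile of ln T is μ + z_p·σ.
ln(1430) = 7.265 and ln(2020) = 7.611; z_{0.29} = -0.5534, z_{0.71} = 0.5534.
σ = (7.611 − 7.265)/(0.5534 − (-0.5534)) = 0.312.
μ = 7.265 − (-0.5534)·0.312 = 7.438.
CV = √(exp(σ²)−1) = √(exp(0.0974)−1) = 0.320.

σ ≈ 0.312, CV ≈ 0.320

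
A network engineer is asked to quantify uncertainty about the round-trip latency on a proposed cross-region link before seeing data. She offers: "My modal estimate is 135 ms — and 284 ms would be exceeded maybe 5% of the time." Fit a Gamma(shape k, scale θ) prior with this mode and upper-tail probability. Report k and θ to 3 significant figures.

k ≈ 5.99, θ ≈ 27

Gamma(k,θ) with k>1 has mode (k−1)θ, so θ = 135/(k−1).
Need P(X < 284) = 0.95 with θ tied to k this way. Start at k = 2, θ = 135: P(X<284) ≈ 0.621.
Too low — raise k to concentrate. Iterating converges to k ≈ 5.99.
Then θ = 135/(5.99−1) ≈ 27.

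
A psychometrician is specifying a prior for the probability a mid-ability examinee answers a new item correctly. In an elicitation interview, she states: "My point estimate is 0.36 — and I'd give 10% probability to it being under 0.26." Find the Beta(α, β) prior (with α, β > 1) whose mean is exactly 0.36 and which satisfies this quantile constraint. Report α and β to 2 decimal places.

With mean 0.36 fixed, write α = 0.36s, β = 0.64s where s = α+β.
Need P(θ < 0.26) = 0.1 under Beta(0.36s, 0.64s). Normal approximation: (q−m)/√(m(1−m)/s) ≈ z_{0.1} = -1.28, so s ≈ 0.36·0.64·(-1.28)²/(0.26−0.36)² = 37.8.
At s = 37.8: P(θ<0.26) ≈ 0.095. Adjusting to match 0.1 gives s ≈ 36.13.
So α = 0.36·36.13 ≈ 13.01, β = 0.64·36.13 ≈ 23.12.

α ≈ 13.01, β ≈ 23.12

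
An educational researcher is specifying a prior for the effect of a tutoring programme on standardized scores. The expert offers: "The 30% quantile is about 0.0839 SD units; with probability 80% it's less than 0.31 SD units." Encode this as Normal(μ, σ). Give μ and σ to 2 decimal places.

μ = 0.17, σ = 0.17

For Normal(μ,σ), the p-quantile is μ + z_p·σ. Here z_{0.3} = -0.5244, z_{0.8} = 0.8416.
So 0.0839 = μ − 0.5244σ and 0.31 = μ + 0.8416σ.
Subtracting: σ = (0.31 − 0.0839)/(0.8416 − (-0.5244)) = 0.17.
Then μ = 0.0839 − (-0.5244)·0.17 = 0.17.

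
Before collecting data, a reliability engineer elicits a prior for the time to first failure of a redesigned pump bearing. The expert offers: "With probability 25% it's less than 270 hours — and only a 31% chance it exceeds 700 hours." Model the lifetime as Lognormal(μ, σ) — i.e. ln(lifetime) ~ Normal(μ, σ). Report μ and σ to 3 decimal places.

If T ~ Lognormal(μ,σ) then ln T ~ Normal(μ,σ), so the p-quantile of ln T is μ + z_p·σ.
ln(270) = 5.598 and ln(700) = 6.551; z_{0.25} = -0.6745, z_{0.69} = 0.4959.
σ = (6.551 − 5.598)/(0.4959 − (-0.6745)) = 0.814.
μ = 5.598 − (-0.6745)·0.814 = 6.147.

μ ≈ 6.147, σ ≈ 0.814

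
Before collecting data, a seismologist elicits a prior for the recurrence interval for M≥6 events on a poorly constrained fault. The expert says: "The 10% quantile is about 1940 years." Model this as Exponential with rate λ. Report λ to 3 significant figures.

λ ≈ 5.43e-05

P(T < 1940.0) = 1 − e^(−λ·1940.0) = 0.1, so λ = −ln(1−0.1)/1940.0 = −ln(0.9)/1940.0 = 5.43e-05.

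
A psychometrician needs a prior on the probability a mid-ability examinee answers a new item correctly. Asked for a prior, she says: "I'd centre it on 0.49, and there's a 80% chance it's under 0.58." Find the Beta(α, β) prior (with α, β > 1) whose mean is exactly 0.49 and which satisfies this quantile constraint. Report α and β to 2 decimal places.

With mean 0.49 fixed, write α = 0.49s, β = 0.51s where s = α+β.
Need P(θ < 0.58) = 0.8 under Beta(0.49s, 0.51s). Normal approximation: (q−m)/√(m(1−m)/s) ≈ z_{0.8} = 0.842, so s ≈ 0.49·0.51·(0.842)²/(0.58−0.49)² = 21.9.
At s = 21.9: P(θ<0.58) ≈ 0.799. Adjusting to match 0.8 gives s ≈ 21.95.
So α = 0.49·21.95 ≈ 10.75, β = 0.51·21.95 ≈ 11.19.

α ≈ 10.75, β ≈ 11.19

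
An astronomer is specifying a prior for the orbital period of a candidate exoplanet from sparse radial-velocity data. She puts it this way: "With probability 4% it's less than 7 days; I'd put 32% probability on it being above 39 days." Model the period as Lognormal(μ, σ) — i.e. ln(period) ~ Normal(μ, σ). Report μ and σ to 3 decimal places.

μ ≈ 3.301, σ ≈ 0.774

If T ~ Lognormal(μ,σ) then ln T ~ Normal(μ,σ), so the p-quantile of ln T is μ + z_p·σ.
ln(7) = 1.946 and ln(39) = 3.664; z_{0.04} = -1.751, z_{0.68} = 0.4677.
σ = (3.664 − 1.946)/(0.4677 − (-1.751)) = 0.774.
μ = 1.946 − (-1.751)·0.774 = 3.301.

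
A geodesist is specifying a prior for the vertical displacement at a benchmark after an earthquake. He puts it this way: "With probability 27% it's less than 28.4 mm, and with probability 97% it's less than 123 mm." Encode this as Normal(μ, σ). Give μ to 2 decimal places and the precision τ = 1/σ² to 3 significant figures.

For Normal(μ,σ), the p-quantile is μ + z_p·σ. Here z_{0.27} = -0.6128, z_{0.97} = 1.881.
So 28.4 = μ − 0.6128σ and 123 = μ + 1.881σ.
Subtracting: σ = (123 − 28.4)/(1.881 − (-0.6128)) = 37.94.
Then μ = 28.4 − (-0.6128)·37.94 = 51.65.
Precision τ = 1/σ² = 1/37.94² = 0.000695.

μ = 51.65, τ = 0.000695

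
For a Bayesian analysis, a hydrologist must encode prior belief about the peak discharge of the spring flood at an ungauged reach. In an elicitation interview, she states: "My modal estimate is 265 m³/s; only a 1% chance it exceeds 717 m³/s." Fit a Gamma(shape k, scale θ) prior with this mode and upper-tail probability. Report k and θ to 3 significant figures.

k ≈ 5.66, θ ≈ 56.9

Gamma(k,θ) with k>1 has mode (k−1)θ, so θ = 265/(k−1).
Need P(X < 717) = 0.99 with θ tied to k this way. Start at k = 2, θ = 265: P(X<717) ≈ 0.752.
Too low — raise k to concentrate. Iterating converges to k ≈ 5.66.
Then θ = 265/(5.66−1) ≈ 56.9.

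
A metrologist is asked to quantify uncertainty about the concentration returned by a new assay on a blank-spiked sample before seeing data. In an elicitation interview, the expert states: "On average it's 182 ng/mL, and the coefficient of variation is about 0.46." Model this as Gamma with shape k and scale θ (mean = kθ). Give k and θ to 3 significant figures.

k ≈ 4.73, θ ≈ 38.5

For Gamma(k, scale θ): mean = kθ, variance = kθ², so CV = 1/√k.
CV = 0.46, hence k = 1/CV² = 4.73.
Then θ = mean/k = 182/4.73 = 38.5.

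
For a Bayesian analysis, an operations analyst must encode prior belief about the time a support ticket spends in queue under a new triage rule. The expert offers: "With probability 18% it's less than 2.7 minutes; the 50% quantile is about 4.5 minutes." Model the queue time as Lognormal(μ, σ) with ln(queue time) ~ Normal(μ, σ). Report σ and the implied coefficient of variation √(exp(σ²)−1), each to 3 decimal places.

σ ≈ 0.558, CV ≈ 0.604

If T ~ Lognormal(μ,σ) then ln T ~ Normal(μ,σ), so the p-quantile of ln T is μ + z_p·σ.
ln(2.7) = 0.9933 and ln(4.5) = 1.504; z_{0.18} = -0.9154, z_{0.5} = 0.
σ = (1.504 − 0.9933)/(0 − (-0.9154)) = 0.558.
μ = 0.9933 − (-0.9154)·0.558 = 1.504.
CV = √(exp(σ²)−1) = √(exp(0.3114)−1) = 0.604.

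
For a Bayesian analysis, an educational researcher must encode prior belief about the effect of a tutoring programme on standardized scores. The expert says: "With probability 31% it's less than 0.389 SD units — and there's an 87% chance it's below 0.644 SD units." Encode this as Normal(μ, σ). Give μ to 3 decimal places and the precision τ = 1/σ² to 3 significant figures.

The p-quantile of Normal(μ,σ) is μ + z_p·σ, with z_{0.31} = -0.4959 and z_{0.87} = 1.126.
Eliminate σ: μ = (z₂·x₁ − z₁·x₂)/(z₂ − z₁) = (1.126·0.389 − (-0.4959)·0.644)/1.622 = 0.467.
Then σ = (x₂ − x₁)/(z₂ − z₁) = (0.644 − 0.389)/1.622 = 0.157.
Precision τ = 1/σ² = 1/0.1572² = 40.5.

μ = 0.467, τ = 40.5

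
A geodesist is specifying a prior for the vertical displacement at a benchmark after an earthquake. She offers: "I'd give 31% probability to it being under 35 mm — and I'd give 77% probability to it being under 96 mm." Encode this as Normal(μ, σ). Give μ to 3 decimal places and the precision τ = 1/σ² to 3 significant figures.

For Normal(μ,σ), the p-quantile is μ + z_p·σ. Here z_{0.31} = -0.4959, z_{0.77} = 0.7388.
So 35 = μ − 0.4959σ and 96 = μ + 0.7388σ.
Subtracting: σ = (96 − 35)/(0.7388 − (-0.4959)) = 49.405.
Then μ = 35 − (-0.4959)·49.405 = 59.497.
Precision τ = 1/σ² = 1/49.4² = 0.00041.

μ = 59.497, τ = 0.00041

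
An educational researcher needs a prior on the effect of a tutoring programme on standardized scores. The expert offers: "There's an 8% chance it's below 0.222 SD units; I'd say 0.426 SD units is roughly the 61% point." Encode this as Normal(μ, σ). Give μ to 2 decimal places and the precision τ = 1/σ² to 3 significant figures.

The p-quantile of Normal(μ,σ) is μ + z_p·σ, with z_{0.08} = -1.405 and z_{0.61} = 0.2793.
Eliminate σ: μ = (z₂·x₁ − z₁·x₂)/(z₂ − z₁) = (0.2793·0.222 − (-1.405)·0.426)/1.684 = 0.39.
Then σ = (x₂ − x₁)/(z₂ − z₁) = (0.426 − 0.222)/1.684 = 0.12.
Precision τ = 1/σ² = 1/0.1211² = 68.2.

μ = 0.39, τ = 68.2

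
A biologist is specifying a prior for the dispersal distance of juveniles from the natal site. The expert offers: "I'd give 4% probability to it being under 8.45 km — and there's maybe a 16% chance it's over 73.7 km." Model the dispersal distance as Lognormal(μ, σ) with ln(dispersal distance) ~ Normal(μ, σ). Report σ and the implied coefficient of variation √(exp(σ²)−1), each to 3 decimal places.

If T ~ Lognormal(μ,σ) then ln T ~ Normal(μ,σ), so the p-quantile of ln T is μ + z_p·σ.
ln(8.45) = 2.134 and ln(73.7) = 4.3; z_{0.04} = -1.751, z_{0.84} = 0.9945.
σ = (4.3 − 2.134)/(0.9945 − (-1.751)) = 0.789.
μ = 2.134 − (-1.751)·0.789 = 3.515.
CV = √(exp(σ²)−1) = √(exp(0.6225)−1) = 0.929.

σ ≈ 0.789, CV ≈ 0.929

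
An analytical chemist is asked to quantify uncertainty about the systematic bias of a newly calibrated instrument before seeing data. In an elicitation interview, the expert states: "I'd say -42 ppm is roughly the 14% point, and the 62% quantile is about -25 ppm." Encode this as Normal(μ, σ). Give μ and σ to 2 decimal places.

The p-quantile of Normal(μ,σ) is μ + z_p·σ, with z_{0.14} = -1.08 and z_{0.62} = 0.3055.
Eliminate σ: μ = (z₂·x₁ − z₁·x₂)/(z₂ − z₁) = (0.3055·-42 − (-1.08)·-25)/1.386 = -28.75.
Then σ = (x₂ − x₁)/(z₂ − z₁) = (-25 − -42)/1.386 = 12.27.

μ = -28.75, σ = 12.27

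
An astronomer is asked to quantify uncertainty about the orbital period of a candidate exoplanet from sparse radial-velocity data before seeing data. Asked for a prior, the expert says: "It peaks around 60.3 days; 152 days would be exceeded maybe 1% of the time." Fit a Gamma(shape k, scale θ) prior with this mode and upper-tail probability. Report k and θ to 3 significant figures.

Gamma(k,θ) with k>1 has mode (k−1)θ, so θ = 60.3/(k−1).
Need P(X < 152) = 0.99 with θ tied to k this way. Start at k = 2, θ = 60.3: P(X<152) ≈ 0.717.
Too low — raise k to concentrate. Iterating converges to k ≈ 6.48.
Then θ = 60.3/(6.48−1) ≈ 11.

k ≈ 6.48, θ ≈ 11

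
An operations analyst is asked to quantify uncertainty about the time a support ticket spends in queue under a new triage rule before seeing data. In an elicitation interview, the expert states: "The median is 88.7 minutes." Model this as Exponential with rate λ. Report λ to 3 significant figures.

λ ≈ 0.00781

Exponential median = ln 2 / λ, so λ = ln 2 / 88.7 = 0.00781.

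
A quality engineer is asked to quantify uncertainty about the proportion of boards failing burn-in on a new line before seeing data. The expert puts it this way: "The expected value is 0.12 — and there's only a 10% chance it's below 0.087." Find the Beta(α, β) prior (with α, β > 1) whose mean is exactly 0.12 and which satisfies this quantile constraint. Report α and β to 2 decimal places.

With mean 0.12 fixed, write α = 0.12s, β = 0.88s where s = α+β.
Need P(θ < 0.087) = 0.1 under Beta(0.12s, 0.88s). Normal approximation: (q−m)/√(m(1−m)/s) ≈ z_{0.1} = -1.28, so s ≈ 0.12·0.88·(-1.28)²/(0.087−0.12)² = 159.3.
At s = 159.3: P(θ<0.087) ≈ 0.090. Adjusting to match 0.1 gives s ≈ 147.03.
So α = 0.12·147.03 ≈ 17.64, β = 0.88·147.03 ≈ 129.39.

α ≈ 17.64, β ≈ 129.39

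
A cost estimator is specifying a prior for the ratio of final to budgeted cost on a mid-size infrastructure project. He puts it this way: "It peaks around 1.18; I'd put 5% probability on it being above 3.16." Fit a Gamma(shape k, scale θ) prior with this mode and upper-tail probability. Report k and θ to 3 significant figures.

Gamma(k,θ) with k>1 has mode (k−1)θ, so θ = 1.18/(k−1).
Need P(X < 3.16) = 0.95 with θ tied to k this way. Start at k = 2, θ = 1.18: P(X<3.16) ≈ 0.747.
Too low — raise k to concentrate. Iterating converges to k ≈ 3.78.
Then θ = 1.18/(3.78−1) ≈ 0.425.

k ≈ 3.78, θ ≈ 0.425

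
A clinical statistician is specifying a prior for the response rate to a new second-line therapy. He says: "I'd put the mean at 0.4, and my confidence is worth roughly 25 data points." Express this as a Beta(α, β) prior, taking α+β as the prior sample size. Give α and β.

α = 10, β = 15

Under the effective-sample-size interpretation, Beta(α, β) has prior mean α/(α+β) and prior sample size α+β.
So α+β = 25 and α/(α+β) = 0.4, giving α = 0.4·25 = 10 and β = 25 − 10 = 15.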